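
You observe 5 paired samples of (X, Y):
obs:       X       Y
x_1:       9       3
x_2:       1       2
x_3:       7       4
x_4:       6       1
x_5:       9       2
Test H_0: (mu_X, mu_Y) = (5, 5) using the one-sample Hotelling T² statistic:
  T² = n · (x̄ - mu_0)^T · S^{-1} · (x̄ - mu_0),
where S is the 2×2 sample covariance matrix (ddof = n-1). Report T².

Step 1 — sample mean vector:
  mean(X) = (9 + 1 + 7 + 6 + 9) / 5 = 32/5 = 6.4
  mean(Y) = (3 + 2 + 4 + 1 + 2) / 5 = 12/5 = 2.4
  x̄ = (6.4, 2.4),  deviation x̄ - mu_0 = (6.4, 2.4) - (5, 5) = (1.4, -2.6).

Step 2 — sample covariance matrix, S[i,j] = (1/(n-1)) · Σ_k (x_{k,i} - mean_i) · (x_{k,j} - mean_j), divisor n-1 = 4:
  S[X,X] = ((2.6)·(2.6) + (-5.4)·(-5.4) + (0.6)·(0.6) + (-0.4)·(-0.4) + (2.6)·(2.6)) / 4 = 43.2/4 = 10.8
  S[X,Y] = ((2.6)·(0.6) + (-5.4)·(-0.4) + (0.6)·(1.6) + (-0.4)·(-1.4) + (2.6)·(-0.4)) / 4 = 4.2/4 = 1.05
  S[Y,Y] = ((0.6)·(0.6) + (-0.4)·(-0.4) + (1.6)·(1.6) + (-1.4)·(-1.4) + (-0.4)·(-0.4)) / 4 = 5.2/4 = 1.3
  S = [[10.8, 1.05],
 [1.05, 1.3]].

Step 3 — invert S. det(S) = 10.8·1.3 - (1.05)² = 12.9375.
  S^{-1} = (1/det) · [[d, -b], [-b, a]] = [[0.1005, -0.0812],
 [-0.0812, 0.8348]].

Step 4 — quadratic form (x̄ - mu_0)^T · S^{-1} · (x̄ - mu_0):
  S^{-1} · (x̄ - mu_0) = (0.3517, -2.2841),
  (x̄ - mu_0)^T · [...] = (1.4)·(0.3517) + (-2.6)·(-2.2841) = 6.4309.

Step 5 — scale by n: T² = 5 · 6.4309 = 32.1546.

T² ≈ 32.1546


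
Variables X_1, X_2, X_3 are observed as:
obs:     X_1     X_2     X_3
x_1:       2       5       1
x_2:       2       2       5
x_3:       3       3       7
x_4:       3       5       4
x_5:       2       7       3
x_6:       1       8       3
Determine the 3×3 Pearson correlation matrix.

Step 1 — column means:
  mean(X_1) = (2 + 2 + 3 + 3 + 2 + 1) / 6 = 13/6 = 2.1667
  mean(X_2) = (5 + 2 + 3 + 5 + 7 + 8) / 6 = 30/6 = 5
  mean(X_3) = (1 + 5 + 7 + 4 + 3 + 3) / 6 = 23/6 = 3.8333

Step 2 — sample variances and covariances s[i,j] = (1/(n-1)) · Σ_k (x_{k,i} - mean_i) · (x_{k,j} - mean_j), with n-1 = 5:
  s[X_1,X_1] = ((-0.1667)·(-0.1667) + (-0.1667)·(-0.1667) + (0.8333)·(0.8333) + (0.8333)·(0.8333) + (-0.1667)·(-0.1667) + (-1.1667)·(-1.1667)) / 5 = 2.8333/5 = 0.5667
  s[X_1,X_2] = ((-0.1667)·(0) + (-0.1667)·(-3) + (0.8333)·(-2) + (0.8333)·(0) + (-0.1667)·(2) + (-1.1667)·(3)) / 5 = -5/5 = -1
  s[X_1,X_3] = ((-0.1667)·(-2.8333) + (-0.1667)·(1.1667) + (0.8333)·(3.1667) + (0.8333)·(0.1667) + (-0.1667)·(-0.8333) + (-1.1667)·(-0.8333)) / 5 = 4.1667/5 = 0.8333
  s[X_2,X_2] = ((0)·(0) + (-3)·(-3) + (-2)·(-2) + (0)·(0) + (2)·(2) + (3)·(3)) / 5 = 26/5 = 5.2
  s[X_2,X_3] = ((0)·(-2.8333) + (-3)·(1.1667) + (-2)·(3.1667) + (0)·(0.1667) + (2)·(-0.8333) + (3)·(-0.8333)) / 5 = -14/5 = -2.8
  s[X_3,X_3] = ((-2.8333)·(-2.8333) + (1.1667)·(1.1667) + (3.1667)·(3.1667) + (0.1667)·(0.1667) + (-0.8333)·(-0.8333) + (-0.8333)·(-0.8333)) / 5 = 20.8333/5 = 4.1667
  Sample standard deviations s_i = √(s[i,i]):
  s(X_1) = √(0.5667) = 0.7528
  s(X_2) = √(5.2) = 2.2804
  s(X_3) = √(4.1667) = 2.0412

Step 3 — r_{ij} = s_{ij} / (s_i · s_j):
  r[X_1,X_1] = 1 (diagonal).
  r[X_1,X_2] = -1 / (0.7528 · 2.2804) = -1 / 1.7166 = -0.5826
  r[X_1,X_3] = 0.8333 / (0.7528 · 2.0412) = 0.8333 / 1.5366 = 0.5423
  r[X_2,X_2] = 1 (diagonal).
  r[X_2,X_3] = -2.8 / (2.2804 · 2.0412) = -2.8 / 4.6547 = -0.6015
  r[X_3,X_3] = 1 (diagonal).

R is symmetric with unit diagonal. Assembling:

R = [[1, -0.5826, 0.5423],
 [-0.5826, 1, -0.6015],
 [0.5423, -0.6015, 1]]


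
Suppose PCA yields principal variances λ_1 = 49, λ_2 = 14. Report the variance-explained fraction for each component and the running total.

Step 1 — total variance = trace(Sigma) = Σ λ_i = 49 + 14 = 63.

Step 2 — fraction explained by component i = λ_i / Σ λ:
  PC1: 49/63 = 0.7778
  PC2: 14/63 = 0.2222

Step 3 — cumulative fraction after k components = (λ_1 + ... + λ_k) / Σ λ:
  k = 1: 49/63 = 0.7778
  k = 2: (49 + 14)/63 = 63/63 = 1

Summary (fraction, with percent):

explained: PC1 0.7778 (77.78%), PC2 0.2222 (22.22%);  cumulative: 0.7778, 1


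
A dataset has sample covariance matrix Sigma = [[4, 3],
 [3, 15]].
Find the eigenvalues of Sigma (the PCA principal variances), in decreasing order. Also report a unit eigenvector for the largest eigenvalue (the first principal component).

Step 1 — characteristic polynomial of 2×2 Sigma:
  det(Sigma - λI) = λ² - trace · λ + det = 0.
  trace = 4 + 15 = 19, det = 4·15 - (3)² = 51.
Step 2 — discriminant:
  Δ = trace² - 4·det = 361 - 204 = 157.
Step 3 — eigenvalues:
  λ = (trace ± √Δ)/2 = (19 ± 12.53)/2,
  λ_1 = 15.765,  λ_2 = 3.235.

Step 4 — unit eigenvector for λ_1: solve (Sigma - λ_1 I)v = 0. First row:
  (4 - 15.765)·v_x + (3)·v_y = 0, i.e. (-11.765)·v_x + (3)·v_y = 0,
  so v ∝ (b, λ_1 - a) = (3, 11.765) = u.
  ||u|| = √((3)² + (11.765)²) = √(147.4148) ≈ 12.1414,
  v_1 = u/||u|| ≈ (0.2471, 0.969) (||v_1|| = 1).

λ_1 = 15.765,  λ_2 = 3.235;  v_1 ≈ (0.2471, 0.969)


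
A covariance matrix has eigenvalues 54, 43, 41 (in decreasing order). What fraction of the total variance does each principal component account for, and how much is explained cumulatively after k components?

Step 1 — total variance = trace(Sigma) = Σ λ_i = 54 + 43 + 41 = 138.

Step 2 — fraction explained by component i = λ_i / Σ λ:
  PC1: 54/138 = 0.3913
  PC2: 43/138 = 0.3116
  PC3: 41/138 = 0.2971

Step 3 — cumulative fraction after k components = (λ_1 + ... + λ_k) / Σ λ:
  k = 1: 54/138 = 0.3913
  k = 2: (54 + 43)/138 = 97/138 = 0.7029
  k = 3: (54 + 43 + 41)/138 = 138/138 = 1

Summary (fraction, with percent):

explained: PC1 0.3913 (39.13%), PC2 0.3116 (31.16%), PC3 0.2971 (29.71%);  cumulative: 0.3913, 0.7029, 1


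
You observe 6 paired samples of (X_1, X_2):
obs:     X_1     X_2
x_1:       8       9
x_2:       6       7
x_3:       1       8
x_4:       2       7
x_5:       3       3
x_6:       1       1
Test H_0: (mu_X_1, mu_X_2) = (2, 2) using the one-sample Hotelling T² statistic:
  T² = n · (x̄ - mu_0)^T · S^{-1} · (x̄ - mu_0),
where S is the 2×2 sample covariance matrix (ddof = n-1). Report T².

Step 1 — sample mean vector:
  mean(X_1) = (8 + 6 + 1 + 2 + 3 + 1) / 6 = 21/6 = 3.5
  mean(X_2) = (9 + 7 + 8 + 7 + 3 + 1) / 6 = 35/6 = 5.8333
  x̄ = (3.5, 5.8333),  deviation x̄ - mu_0 = (3.5, 5.8333) - (2, 2) = (1.5, 3.8333).

Step 2 — sample covariance matrix, S[i,j] = (1/(n-1)) · Σ_k (x_{k,i} - mean_i) · (x_{k,j} - mean_j), divisor n-1 = 5:
  S[X_1,X_1] = ((4.5)·(4.5) + (2.5)·(2.5) + (-2.5)·(-2.5) + (-1.5)·(-1.5) + (-0.5)·(-0.5) + (-2.5)·(-2.5)) / 5 = 41.5/5 = 8.3
  S[X_1,X_2] = ((4.5)·(3.1667) + (2.5)·(1.1667) + (-2.5)·(2.1667) + (-1.5)·(1.1667) + (-0.5)·(-2.8333) + (-2.5)·(-4.8333)) / 5 = 23.5/5 = 4.7
  S[X_2,X_2] = ((3.1667)·(3.1667) + (1.1667)·(1.1667) + (2.1667)·(2.1667) + (1.1667)·(1.1667) + (-2.8333)·(-2.8333) + (-4.8333)·(-4.8333)) / 5 = 48.8333/5 = 9.7667
  S = [[8.3, 4.7],
 [4.7, 9.7667]].

Step 3 — invert S. det(S) = 8.3·9.7667 - (4.7)² = 58.9733.
  S^{-1} = (1/det) · [[d, -b], [-b, a]] = [[0.1656, -0.0797],
 [-0.0797, 0.1407]].

Step 4 — quadratic form (x̄ - mu_0)^T · S^{-1} · (x̄ - mu_0):
  S^{-1} · (x̄ - mu_0) = (-0.0571, 0.42),
  (x̄ - mu_0)^T · [...] = (1.5)·(-0.0571) + (3.8333)·(0.42) = 1.5242.

Step 5 — scale by n: T² = 6 · 1.5242 = 9.1454.

T² ≈ 9.1454


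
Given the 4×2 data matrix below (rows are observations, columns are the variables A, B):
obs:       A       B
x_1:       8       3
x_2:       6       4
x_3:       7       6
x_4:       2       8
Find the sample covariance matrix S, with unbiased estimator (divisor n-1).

Step 1 — column means:
  mean(A) = (8 + 6 + 7 + 2) / 4 = 23/4 = 5.75
  mean(B) = (3 + 4 + 6 + 8) / 4 = 21/4 = 5.25

Step 2 — sample covariance S[i,j] = (1/(n-1)) · Σ_k (x_{k,i} - mean_i) · (x_{k,j} - mean_j), with n-1 = 3.
  S[A,A] = ((2.25)·(2.25) + (0.25)·(0.25) + (1.25)·(1.25) + (-3.75)·(-3.75)) / 3 = 20.75/3 = 6.9167
  S[A,B] = ((2.25)·(-2.25) + (0.25)·(-1.25) + (1.25)·(0.75) + (-3.75)·(2.75)) / 3 = -14.75/3 = -4.9167
  S[B,B] = ((-2.25)·(-2.25) + (-1.25)·(-1.25) + (0.75)·(0.75) + (2.75)·(2.75)) / 3 = 14.75/3 = 4.9167

S is symmetric (S[j,i] = S[i,j]). Assembling:

S = [[6.9167, -4.9167],
 [-4.9167, 4.9167]]


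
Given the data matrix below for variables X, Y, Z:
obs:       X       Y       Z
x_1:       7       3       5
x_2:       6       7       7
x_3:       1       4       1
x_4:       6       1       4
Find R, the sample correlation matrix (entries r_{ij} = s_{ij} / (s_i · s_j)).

Step 1 — column means:
  mean(X) = (7 + 6 + 1 + 6) / 4 = 20/4 = 5
  mean(Y) = (3 + 7 + 4 + 1) / 4 = 15/4 = 3.75
  mean(Z) = (5 + 7 + 1 + 4) / 4 = 17/4 = 4.25

Step 2 — sample variances and covariances s[i,j] = (1/(n-1)) · Σ_k (x_{k,i} - mean_i) · (x_{k,j} - mean_j), with n-1 = 3:
  s[X,X] = ((2)·(2) + (1)·(1) + (-4)·(-4) + (1)·(1)) / 3 = 22/3 = 7.3333
  s[X,Y] = ((2)·(-0.75) + (1)·(3.25) + (-4)·(0.25) + (1)·(-2.75)) / 3 = -2/3 = -0.6667
  s[X,Z] = ((2)·(0.75) + (1)·(2.75) + (-4)·(-3.25) + (1)·(-0.25)) / 3 = 17/3 = 5.6667
  s[Y,Y] = ((-0.75)·(-0.75) + (3.25)·(3.25) + (0.25)·(0.25) + (-2.75)·(-2.75)) / 3 = 18.75/3 = 6.25
  s[Y,Z] = ((-0.75)·(0.75) + (3.25)·(2.75) + (0.25)·(-3.25) + (-2.75)·(-0.25)) / 3 = 8.25/3 = 2.75
  s[Z,Z] = ((0.75)·(0.75) + (2.75)·(2.75) + (-3.25)·(-3.25) + (-0.25)·(-0.25)) / 3 = 18.75/3 = 6.25
  Sample standard deviations s_i = √(s[i,i]):
  s(X) = √(7.3333) = 2.708
  s(Y) = √(6.25) = 2.5
  s(Z) = √(6.25) = 2.5

Step 3 — r_{ij} = s_{ij} / (s_i · s_j):
  r[X,X] = 1 (diagonal).
  r[X,Y] = -0.6667 / (2.708 · 2.5) = -0.6667 / 6.77 = -0.0985
  r[X,Z] = 5.6667 / (2.708 · 2.5) = 5.6667 / 6.77 = 0.837
  r[Y,Y] = 1 (diagonal).
  r[Y,Z] = 2.75 / (2.5 · 2.5) = 2.75 / 6.25 = 0.44
  r[Z,Z] = 1 (diagonal).

R is symmetric with unit diagonal. Assembling:

R = [[1, -0.0985, 0.837],
 [-0.0985, 1, 0.44],
 [0.837, 0.44, 1]]


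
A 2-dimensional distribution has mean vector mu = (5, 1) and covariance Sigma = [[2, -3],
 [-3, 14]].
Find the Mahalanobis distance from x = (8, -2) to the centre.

Step 1 — centre the observation: (x - mu) = (3, -3).

Step 2 — invert Sigma. det(Sigma) = 2·14 - (-3)² = 19.
  Sigma^{-1} = (1/det) · [[d, -b], [-b, a]] = [[0.7368, 0.1579],
 [0.1579, 0.1053]].

Step 3 — form the quadratic (x - mu)^T · Sigma^{-1} · (x - mu):
  Sigma^{-1} · (x - mu) = (1.7368, 0.1579).
  (x - mu)^T · [Sigma^{-1} · (x - mu)] = (3)·(1.7368) + (-3)·(0.1579) = 4.7368.

Step 4 — take square root: d = √(4.7368) ≈ 2.1764.

d(x, mu) = √(4.7368) ≈ 2.1764


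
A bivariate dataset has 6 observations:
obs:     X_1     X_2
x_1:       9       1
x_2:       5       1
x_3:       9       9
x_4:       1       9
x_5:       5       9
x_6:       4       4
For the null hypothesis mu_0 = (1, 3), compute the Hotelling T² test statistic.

Step 1 — sample mean vector:
  mean(X_1) = (9 + 5 + 9 + 1 + 5 + 4) / 6 = 33/6 = 5.5
  mean(X_2) = (1 + 1 + 9 + 9 + 9 + 4) / 6 = 33/6 = 5.5
  x̄ = (5.5, 5.5),  deviation x̄ - mu_0 = (5.5, 5.5) - (1, 3) = (4.5, 2.5).

Step 2 — sample covariance matrix, S[i,j] = (1/(n-1)) · Σ_k (x_{k,i} - mean_i) · (x_{k,j} - mean_j), divisor n-1 = 5:
  S[X_1,X_1] = ((3.5)·(3.5) + (-0.5)·(-0.5) + (3.5)·(3.5) + (-4.5)·(-4.5) + (-0.5)·(-0.5) + (-1.5)·(-1.5)) / 5 = 47.5/5 = 9.5
  S[X_1,X_2] = ((3.5)·(-4.5) + (-0.5)·(-4.5) + (3.5)·(3.5) + (-4.5)·(3.5) + (-0.5)·(3.5) + (-1.5)·(-1.5)) / 5 = -16.5/5 = -3.3
  S[X_2,X_2] = ((-4.5)·(-4.5) + (-4.5)·(-4.5) + (3.5)·(3.5) + (3.5)·(3.5) + (3.5)·(3.5) + (-1.5)·(-1.5)) / 5 = 79.5/5 = 15.9
  S = [[9.5, -3.3],
 [-3.3, 15.9]].

Step 3 — invert S. det(S) = 9.5·15.9 - (-3.3)² = 140.16.
  S^{-1} = (1/det) · [[d, -b], [-b, a]] = [[0.1134, 0.0235],
 [0.0235, 0.0678]].

Step 4 — quadratic form (x̄ - mu_0)^T · S^{-1} · (x̄ - mu_0):
  S^{-1} · (x̄ - mu_0) = (0.5693, 0.2754),
  (x̄ - mu_0)^T · [...] = (4.5)·(0.5693) + (2.5)·(0.2754) = 3.2506.

Step 5 — scale by n: T² = 6 · 3.2506 = 19.5034.

T² ≈ 19.5034


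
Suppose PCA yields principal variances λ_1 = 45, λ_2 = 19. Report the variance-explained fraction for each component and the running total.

Step 1 — total variance = trace(Sigma) = Σ λ_i = 45 + 19 = 64.

Step 2 — fraction explained by component i = λ_i / Σ λ:
  PC1: 45/64 = 0.7031
  PC2: 19/64 = 0.2969

Step 3 — cumulative fraction after k components = (λ_1 + ... + λ_k) / Σ λ:
  k = 1: 45/64 = 0.7031
  k = 2: (45 + 19)/64 = 64/64 = 1

Summary (fraction, with percent):

explained: PC1 0.7031 (70.31%), PC2 0.2969 (29.69%);  cumulative: 0.7031, 1


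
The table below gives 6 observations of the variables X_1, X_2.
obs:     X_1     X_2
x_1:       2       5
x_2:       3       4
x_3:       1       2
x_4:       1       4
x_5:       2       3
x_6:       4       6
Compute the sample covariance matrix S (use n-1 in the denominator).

Step 1 — column means:
  mean(X_1) = (2 + 3 + 1 + 1 + 2 + 4) / 6 = 13/6 = 2.1667
  mean(X_2) = (5 + 4 + 2 + 4 + 3 + 6) / 6 = 24/6 = 4

Step 2 — sample covariance S[i,j] = (1/(n-1)) · Σ_k (x_{k,i} - mean_i) · (x_{k,j} - mean_j), with n-1 = 5.
  S[X_1,X_1] = ((-0.1667)·(-0.1667) + (0.8333)·(0.8333) + (-1.1667)·(-1.1667) + (-1.1667)·(-1.1667) + (-0.1667)·(-0.1667) + (1.8333)·(1.8333)) / 5 = 6.8333/5 = 1.3667
  S[X_1,X_2] = ((-0.1667)·(1) + (0.8333)·(0) + (-1.1667)·(-2) + (-1.1667)·(0) + (-0.1667)·(-1) + (1.8333)·(2)) / 5 = 6/5 = 1.2
  S[X_2,X_2] = ((1)·(1) + (0)·(0) + (-2)·(-2) + (0)·(0) + (-1)·(-1) + (2)·(2)) / 5 = 10/5 = 2

S is symmetric (S[j,i] = S[i,j]). Assembling:

S = [[1.3667, 1.2],
 [1.2, 2]]


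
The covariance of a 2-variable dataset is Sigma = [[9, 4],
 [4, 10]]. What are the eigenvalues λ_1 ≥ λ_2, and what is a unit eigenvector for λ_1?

Step 1 — characteristic polynomial of 2×2 Sigma:
  det(Sigma - λI) = λ² - trace · λ + det = 0.
  trace = 9 + 10 = 19, det = 9·10 - (4)² = 74.
Step 2 — discriminant:
  Δ = trace² - 4·det = 361 - 296 = 65.
Step 3 — eigenvalues:
  λ = (trace ± √Δ)/2 = (19 ± 8.0623)/2,
  λ_1 = 13.5311,  λ_2 = 5.4689.

Step 4 — unit eigenvector for λ_1: solve (Sigma - λ_1 I)v = 0. First row:
  (9 - 13.5311)·v_x + (4)·v_y = 0, i.e. (-4.5311)·v_x + (4)·v_y = 0,
  so v ∝ (b, λ_1 - a) = (4, 4.5311) = u.
  ||u|| = √((4)² + (4.5311)²) = √(36.5311) ≈ 6.0441,
  v_1 = u/||u|| ≈ (0.6618, 0.7497) (||v_1|| = 1).

λ_1 = 13.5311,  λ_2 = 5.4689;  v_1 ≈ (0.6618, 0.7497)


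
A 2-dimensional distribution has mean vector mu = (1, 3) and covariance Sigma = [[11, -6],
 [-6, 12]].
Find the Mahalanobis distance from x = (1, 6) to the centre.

Step 1 — centre the observation: (x - mu) = (0, 3).

Step 2 — invert Sigma. det(Sigma) = 11·12 - (-6)² = 96.
  Sigma^{-1} = (1/det) · [[d, -b], [-b, a]] = [[0.125, 0.0625],
 [0.0625, 0.1146]].

Step 3 — form the quadratic (x - mu)^T · Sigma^{-1} · (x - mu):
  Sigma^{-1} · (x - mu) = (0.1875, 0.3438).
  (x - mu)^T · [Sigma^{-1} · (x - mu)] = (0)·(0.1875) + (3)·(0.3438) = 1.0312.

Step 4 — take square root: d = √(1.0312) ≈ 1.0155.

d(x, mu) = √(1.0312) ≈ 1.0155


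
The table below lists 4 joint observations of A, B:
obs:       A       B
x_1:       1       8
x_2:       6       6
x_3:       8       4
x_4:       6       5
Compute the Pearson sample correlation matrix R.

Step 1 — column means:
  mean(A) = (1 + 6 + 8 + 6) / 4 = 21/4 = 5.25
  mean(B) = (8 + 6 + 4 + 5) / 4 = 23/4 = 5.75

Step 2 — sample variances and covariances s[i,j] = (1/(n-1)) · Σ_k (x_{k,i} - mean_i) · (x_{k,j} - mean_j), with n-1 = 3:
  s[A,A] = ((-4.25)·(-4.25) + (0.75)·(0.75) + (2.75)·(2.75) + (0.75)·(0.75)) / 3 = 26.75/3 = 8.9167
  s[A,B] = ((-4.25)·(2.25) + (0.75)·(0.25) + (2.75)·(-1.75) + (0.75)·(-0.75)) / 3 = -14.75/3 = -4.9167
  s[B,B] = ((2.25)·(2.25) + (0.25)·(0.25) + (-1.75)·(-1.75) + (-0.75)·(-0.75)) / 3 = 8.75/3 = 2.9167
  Sample standard deviations s_i = √(s[i,i]):
  s(A) = √(8.9167) = 2.9861
  s(B) = √(2.9167) = 1.7078

Step 3 — r_{ij} = s_{ij} / (s_i · s_j):
  r[A,A] = 1 (diagonal).
  r[A,B] = -4.9167 / (2.9861 · 1.7078) = -4.9167 / 5.0997 = -0.9641
  r[B,B] = 1 (diagonal).

R is symmetric with unit diagonal. Assembling:

R = [[1, -0.9641],
 [-0.9641, 1]]


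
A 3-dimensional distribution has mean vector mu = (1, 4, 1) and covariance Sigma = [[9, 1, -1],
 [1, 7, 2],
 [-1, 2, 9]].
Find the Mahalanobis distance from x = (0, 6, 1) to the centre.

Step 1 — centre the observation: (x - mu) = (-1, 2, 0).

Step 2 — invert Sigma (cofactor / det for 3×3, or solve directly):
  Sigma^{-1} = [[0.1155, -0.0215, 0.0176],
 [-0.0215, 0.1566, -0.0372],
 [0.0176, -0.0372, 0.1213]].

Step 3 — form the quadratic (x - mu)^T · Sigma^{-1} · (x - mu):
  Sigma^{-1} · (x - mu) = (-0.1585, 0.3346, -0.092).
  (x - mu)^T · [Sigma^{-1} · (x - mu)] = (-1)·(-0.1585) + (2)·(0.3346) + (0)·(-0.092) = 0.8278.

Step 4 — take square root: d = √(0.8278) ≈ 0.9098.

d(x, mu) = √(0.8278) ≈ 0.9098


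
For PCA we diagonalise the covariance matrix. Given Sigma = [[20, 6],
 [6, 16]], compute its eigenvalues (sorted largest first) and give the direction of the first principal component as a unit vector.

Step 1 — characteristic polynomial of 2×2 Sigma:
  det(Sigma - λI) = λ² - trace · λ + det = 0.
  trace = 20 + 16 = 36, det = 20·16 - (6)² = 284.
Step 2 — discriminant:
  Δ = trace² - 4·det = 1296 - 1136 = 160.
Step 3 — eigenvalues:
  λ = (trace ± √Δ)/2 = (36 ± 12.6491)/2,
  λ_1 = 24.3246,  λ_2 = 11.6754.

Step 4 — unit eigenvector for λ_1: solve (Sigma - λ_1 I)v = 0. First row:
  (20 - 24.3246)·v_x + (6)·v_y = 0, i.e. (-4.3246)·v_x + (6)·v_y = 0,
  so v ∝ (b, λ_1 - a) = (6, 4.3246) = u.
  ||u|| = √((6)² + (4.3246)²) = √(54.7018) ≈ 7.3961,
  v_1 = u/||u|| ≈ (0.8112, 0.5847) (||v_1|| = 1).

λ_1 = 24.3246,  λ_2 = 11.6754;  v_1 ≈ (0.8112, 0.5847)


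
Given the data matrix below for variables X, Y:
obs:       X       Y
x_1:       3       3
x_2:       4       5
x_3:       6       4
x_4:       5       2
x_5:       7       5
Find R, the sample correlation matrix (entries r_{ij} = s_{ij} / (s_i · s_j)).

Step 1 — column means:
  mean(X) = (3 + 4 + 6 + 5 + 7) / 5 = 25/5 = 5
  mean(Y) = (3 + 5 + 4 + 2 + 5) / 5 = 19/5 = 3.8

Step 2 — sample variances and covariances s[i,j] = (1/(n-1)) · Σ_k (x_{k,i} - mean_i) · (x_{k,j} - mean_j), with n-1 = 4:
  s[X,X] = ((-2)·(-2) + (-1)·(-1) + (1)·(1) + (0)·(0) + (2)·(2)) / 4 = 10/4 = 2.5
  s[X,Y] = ((-2)·(-0.8) + (-1)·(1.2) + (1)·(0.2) + (0)·(-1.8) + (2)·(1.2)) / 4 = 3/4 = 0.75
  s[Y,Y] = ((-0.8)·(-0.8) + (1.2)·(1.2) + (0.2)·(0.2) + (-1.8)·(-1.8) + (1.2)·(1.2)) / 4 = 6.8/4 = 1.7
  Sample standard deviations s_i = √(s[i,i]):
  s(X) = √(2.5) = 1.5811
  s(Y) = √(1.7) = 1.3038

Step 3 — r_{ij} = s_{ij} / (s_i · s_j):
  r[X,X] = 1 (diagonal).
  r[X,Y] = 0.75 / (1.5811 · 1.3038) = 0.75 / 2.0616 = 0.3638
  r[Y,Y] = 1 (diagonal).

R is symmetric with unit diagonal. Assembling:

R = [[1, 0.3638],
 [0.3638, 1]]


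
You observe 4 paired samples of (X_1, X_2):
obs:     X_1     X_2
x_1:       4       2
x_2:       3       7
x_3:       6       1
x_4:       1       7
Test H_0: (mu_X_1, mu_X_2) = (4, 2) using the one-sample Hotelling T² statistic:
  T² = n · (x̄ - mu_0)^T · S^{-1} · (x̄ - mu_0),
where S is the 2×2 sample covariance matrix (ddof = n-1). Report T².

Step 1 — sample mean vector:
  mean(X_1) = (4 + 3 + 6 + 1) / 4 = 14/4 = 3.5
  mean(X_2) = (2 + 7 + 1 + 7) / 4 = 17/4 = 4.25
  x̄ = (3.5, 4.25),  deviation x̄ - mu_0 = (3.5, 4.25) - (4, 2) = (-0.5, 2.25).

Step 2 — sample covariance matrix, S[i,j] = (1/(n-1)) · Σ_k (x_{k,i} - mean_i) · (x_{k,j} - mean_j), divisor n-1 = 3:
  S[X_1,X_1] = ((0.5)·(0.5) + (-0.5)·(-0.5) + (2.5)·(2.5) + (-2.5)·(-2.5)) / 3 = 13/3 = 4.3333
  S[X_1,X_2] = ((0.5)·(-2.25) + (-0.5)·(2.75) + (2.5)·(-3.25) + (-2.5)·(2.75)) / 3 = -17.5/3 = -5.8333
  S[X_2,X_2] = ((-2.25)·(-2.25) + (2.75)·(2.75) + (-3.25)·(-3.25) + (2.75)·(2.75)) / 3 = 30.75/3 = 10.25
  S = [[4.3333, -5.8333],
 [-5.8333, 10.25]].

Step 3 — invert S. det(S) = 4.3333·10.25 - (-5.8333)² = 10.3889.
  S^{-1} = (1/det) · [[d, -b], [-b, a]] = [[0.9866, 0.5615],
 [0.5615, 0.4171]].

Step 4 — quadratic form (x̄ - mu_0)^T · S^{-1} · (x̄ - mu_0):
  S^{-1} · (x̄ - mu_0) = (0.7701, 0.6578),
  (x̄ - mu_0)^T · [...] = (-0.5)·(0.7701) + (2.25)·(0.6578) = 1.0949.

Step 5 — scale by n: T² = 4 · 1.0949 = 4.3797.

T² ≈ 4.3797


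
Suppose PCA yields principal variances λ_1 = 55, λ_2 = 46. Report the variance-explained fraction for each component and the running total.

Step 1 — total variance = trace(Sigma) = Σ λ_i = 55 + 46 = 101.

Step 2 — fraction explained by component i = λ_i / Σ λ:
  PC1: 55/101 = 0.5446
  PC2: 46/101 = 0.4554

Step 3 — cumulative fraction after k components = (λ_1 + ... + λ_k) / Σ λ:
  k = 1: 55/101 = 0.5446
  k = 2: (55 + 46)/101 = 101/101 = 1

Summary (fraction, with percent):

explained: PC1 0.5446 (54.46%), PC2 0.4554 (45.54%);  cumulative: 0.5446, 1


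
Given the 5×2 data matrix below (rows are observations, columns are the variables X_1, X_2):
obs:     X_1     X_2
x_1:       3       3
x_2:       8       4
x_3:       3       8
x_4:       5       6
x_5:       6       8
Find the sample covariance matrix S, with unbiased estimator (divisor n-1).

Step 1 — column means:
  mean(X_1) = (3 + 8 + 3 + 5 + 6) / 5 = 25/5 = 5
  mean(X_2) = (3 + 4 + 8 + 6 + 8) / 5 = 29/5 = 5.8

Step 2 — sample covariance S[i,j] = (1/(n-1)) · Σ_k (x_{k,i} - mean_i) · (x_{k,j} - mean_j), with n-1 = 4.
  S[X_1,X_1] = ((-2)·(-2) + (3)·(3) + (-2)·(-2) + (0)·(0) + (1)·(1)) / 4 = 18/4 = 4.5
  S[X_1,X_2] = ((-2)·(-2.8) + (3)·(-1.8) + (-2)·(2.2) + (0)·(0.2) + (1)·(2.2)) / 4 = -2/4 = -0.5
  S[X_2,X_2] = ((-2.8)·(-2.8) + (-1.8)·(-1.8) + (2.2)·(2.2) + (0.2)·(0.2) + (2.2)·(2.2)) / 4 = 20.8/4 = 5.2

S is symmetric (S[j,i] = S[i,j]). Assembling:

S = [[4.5, -0.5],
 [-0.5, 5.2]]


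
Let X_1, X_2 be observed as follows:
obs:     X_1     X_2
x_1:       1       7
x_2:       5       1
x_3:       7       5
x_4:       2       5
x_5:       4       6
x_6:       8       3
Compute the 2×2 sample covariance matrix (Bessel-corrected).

Step 1 — column means:
  mean(X_1) = (1 + 5 + 7 + 2 + 4 + 8) / 6 = 27/6 = 4.5
  mean(X_2) = (7 + 1 + 5 + 5 + 6 + 3) / 6 = 27/6 = 4.5

Step 2 — sample covariance S[i,j] = (1/(n-1)) · Σ_k (x_{k,i} - mean_i) · (x_{k,j} - mean_j), with n-1 = 5.
  S[X_1,X_1] = ((-3.5)·(-3.5) + (0.5)·(0.5) + (2.5)·(2.5) + (-2.5)·(-2.5) + (-0.5)·(-0.5) + (3.5)·(3.5)) / 5 = 37.5/5 = 7.5
  S[X_1,X_2] = ((-3.5)·(2.5) + (0.5)·(-3.5) + (2.5)·(0.5) + (-2.5)·(0.5) + (-0.5)·(1.5) + (3.5)·(-1.5)) / 5 = -16.5/5 = -3.3
  S[X_2,X_2] = ((2.5)·(2.5) + (-3.5)·(-3.5) + (0.5)·(0.5) + (0.5)·(0.5) + (1.5)·(1.5) + (-1.5)·(-1.5)) / 5 = 23.5/5 = 4.7

S is symmetric (S[j,i] = S[i,j]). Assembling:

S = [[7.5, -3.3],
 [-3.3, 4.7]]


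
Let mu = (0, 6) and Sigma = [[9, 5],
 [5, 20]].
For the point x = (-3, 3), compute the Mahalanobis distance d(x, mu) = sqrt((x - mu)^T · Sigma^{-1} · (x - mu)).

Step 1 — centre the observation: (x - mu) = (-3, -3).

Step 2 — invert Sigma. det(Sigma) = 9·20 - (5)² = 155.
  Sigma^{-1} = (1/det) · [[d, -b], [-b, a]] = [[0.129, -0.0323],
 [-0.0323, 0.0581]].

Step 3 — form the quadratic (x - mu)^T · Sigma^{-1} · (x - mu):
  Sigma^{-1} · (x - mu) = (-0.2903, -0.0774).
  (x - mu)^T · [Sigma^{-1} · (x - mu)] = (-3)·(-0.2903) + (-3)·(-0.0774) = 1.1032.

Step 4 — take square root: d = √(1.1032) ≈ 1.0503.

d(x, mu) = √(1.1032) ≈ 1.0503


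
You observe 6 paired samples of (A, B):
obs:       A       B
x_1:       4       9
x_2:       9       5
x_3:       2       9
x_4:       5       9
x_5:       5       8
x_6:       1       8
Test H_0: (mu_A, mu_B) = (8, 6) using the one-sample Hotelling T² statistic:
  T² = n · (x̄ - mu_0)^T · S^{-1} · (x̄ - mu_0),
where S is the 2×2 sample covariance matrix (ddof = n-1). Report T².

Step 1 — sample mean vector:
  mean(A) = (4 + 9 + 2 + 5 + 5 + 1) / 6 = 26/6 = 4.3333
  mean(B) = (9 + 5 + 9 + 9 + 8 + 8) / 6 = 48/6 = 8
  x̄ = (4.3333, 8),  deviation x̄ - mu_0 = (4.3333, 8) - (8, 6) = (-3.6667, 2).

Step 2 — sample covariance matrix, S[i,j] = (1/(n-1)) · Σ_k (x_{k,i} - mean_i) · (x_{k,j} - mean_j), divisor n-1 = 5:
  S[A,A] = ((-0.3333)·(-0.3333) + (4.6667)·(4.6667) + (-2.3333)·(-2.3333) + (0.6667)·(0.6667) + (0.6667)·(0.6667) + (-3.3333)·(-3.3333)) / 5 = 39.3333/5 = 7.8667
  S[A,B] = ((-0.3333)·(1) + (4.6667)·(-3) + (-2.3333)·(1) + (0.6667)·(1) + (0.6667)·(0) + (-3.3333)·(0)) / 5 = -16/5 = -3.2
  S[B,B] = ((1)·(1) + (-3)·(-3) + (1)·(1) + (1)·(1) + (0)·(0) + (0)·(0)) / 5 = 12/5 = 2.4
  S = [[7.8667, -3.2],
 [-3.2, 2.4]].

Step 3 — invert S. det(S) = 7.8667·2.4 - (-3.2)² = 8.64.
  S^{-1} = (1/det) · [[d, -b], [-b, a]] = [[0.2778, 0.3704],
 [0.3704, 0.9105]].

Step 4 — quadratic form (x̄ - mu_0)^T · S^{-1} · (x̄ - mu_0):
  S^{-1} · (x̄ - mu_0) = (-0.2778, 0.463),
  (x̄ - mu_0)^T · [...] = (-3.6667)·(-0.2778) + (2)·(0.463) = 1.9444.

Step 5 — scale by n: T² = 6 · 1.9444 = 11.6667.

T² ≈ 11.6667


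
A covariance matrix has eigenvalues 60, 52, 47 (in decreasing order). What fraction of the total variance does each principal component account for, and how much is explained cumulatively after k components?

Step 1 — total variance = trace(Sigma) = Σ λ_i = 60 + 52 + 47 = 159.

Step 2 — fraction explained by component i = λ_i / Σ λ:
  PC1: 60/159 = 0.3774
  PC2: 52/159 = 0.327
  PC3: 47/159 = 0.2956

Step 3 — cumulative fraction after k components = (λ_1 + ... + λ_k) / Σ λ:
  k = 1: 60/159 = 0.3774
  k = 2: (60 + 52)/159 = 112/159 = 0.7044
  k = 3: (60 + 52 + 47)/159 = 159/159 = 1

Summary (fraction, with percent):

explained: PC1 0.3774 (37.74%), PC2 0.327 (32.7%), PC3 0.2956 (29.56%);  cumulative: 0.3774, 0.7044, 1


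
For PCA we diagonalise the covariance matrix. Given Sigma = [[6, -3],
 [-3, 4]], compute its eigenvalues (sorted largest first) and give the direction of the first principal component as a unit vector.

Step 1 — characteristic polynomial of 2×2 Sigma:
  det(Sigma - λI) = λ² - trace · λ + det = 0.
  trace = 6 + 4 = 10, det = 6·4 - (-3)² = 15.
Step 2 — discriminant:
  Δ = trace² - 4·det = 100 - 60 = 40.
Step 3 — eigenvalues:
  λ = (trace ± √Δ)/2 = (10 ± 6.3246)/2,
  λ_1 = 8.1623,  λ_2 = 1.8377.

Step 4 — unit eigenvector for λ_1: solve (Sigma - λ_1 I)v = 0. First row:
  (6 - 8.1623)·v_x + (-3)·v_y = 0, i.e. (-2.1623)·v_x + (-3)·v_y = 0,
  so v ∝ (b, λ_1 - a) = (-3, 2.1623); multiply by -1 so the first entry is positive: u = (3, -2.1623).
  ||u|| = √((3)² + (-2.1623)²) = √(13.6754) ≈ 3.698,
  v_1 = u/||u|| ≈ (0.8112, -0.5847) (||v_1|| = 1).

λ_1 = 8.1623,  λ_2 = 1.8377;  v_1 ≈ (0.8112, -0.5847)


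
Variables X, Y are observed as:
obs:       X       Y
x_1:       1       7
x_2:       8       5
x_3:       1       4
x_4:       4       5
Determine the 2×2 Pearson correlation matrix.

Step 1 — column means:
  mean(X) = (1 + 8 + 1 + 4) / 4 = 14/4 = 3.5
  mean(Y) = (7 + 5 + 4 + 5) / 4 = 21/4 = 5.25

Step 2 — sample variances and covariances s[i,j] = (1/(n-1)) · Σ_k (x_{k,i} - mean_i) · (x_{k,j} - mean_j), with n-1 = 3:
  s[X,X] = ((-2.5)·(-2.5) + (4.5)·(4.5) + (-2.5)·(-2.5) + (0.5)·(0.5)) / 3 = 33/3 = 11
  s[X,Y] = ((-2.5)·(1.75) + (4.5)·(-0.25) + (-2.5)·(-1.25) + (0.5)·(-0.25)) / 3 = -2.5/3 = -0.8333
  s[Y,Y] = ((1.75)·(1.75) + (-0.25)·(-0.25) + (-1.25)·(-1.25) + (-0.25)·(-0.25)) / 3 = 4.75/3 = 1.5833
  Sample standard deviations s_i = √(s[i,i]):
  s(X) = √(11) = 3.3166
  s(Y) = √(1.5833) = 1.2583

Step 3 — r_{ij} = s_{ij} / (s_i · s_j):
  r[X,X] = 1 (diagonal).
  r[X,Y] = -0.8333 / (3.3166 · 1.2583) = -0.8333 / 4.1733 = -0.1997
  r[Y,Y] = 1 (diagonal).

R is symmetric with unit diagonal. Assembling:

R = [[1, -0.1997],
 [-0.1997, 1]]


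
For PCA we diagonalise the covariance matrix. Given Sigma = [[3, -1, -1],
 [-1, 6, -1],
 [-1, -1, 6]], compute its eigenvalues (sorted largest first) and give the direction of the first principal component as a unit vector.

Step 1 — characteristic polynomial p(λ) = det(λI - Sigma) = λ³ - tr·λ² + c_1·λ - det, where tr = trace, c_1 = sum of the principal 2×2 minors, det = det(Sigma):
  tr = 3 + 6 + 6 = 15,
  c_1 = (3·6 - (-1)²) + (3·6 - (-1)²) + (6·6 - (-1)²) = 17 + 17 + 35 = 69,
  det = 3·(6·6 - (-1)²) - (-1)·((-1)·6 - (-1)·(-1)) + (-1)·((-1)·(-1) - 6·(-1)) = 3·(35) - (-1)·(-7) + (-1)·(7) = 91.
  So p(λ) = λ³ - 15λ² + 69λ - 91.
Step 2 — look for an integer root (rational root theorem: any rational root is an integer divisor of 91). Testing λ = 7:
  p(7) = 343 - 735 + 483 - 91 = 0  ✓
  Dividing out (λ - 7): p(λ) = (λ - 7)(λ² - 8λ + 13).
Step 3 — remaining eigenvalues from the quadratic λ² - 8λ + 13 = 0:
  Δ = 8² - 4·13 = 64 - 52 = 12,  λ = (8 ± √12)/2 = (8 ± 3.4641)/2 ≈ 5.7321 or 2.2679.
  Sorted: λ_1 = 7,  λ_2 = 5.7321,  λ_3 = 2.2679  (check: sum = 15 = tr ✓).

Step 4 — unit eigenvector for λ_1 = 7: v spans the null space of (Sigma - λ_1 I), whose rows are
  r_1 = (-4, -1, -1),  r_2 = (-1, -1, -1),  r_3 = (-1, -1, -1).
  v is orthogonal to every row, so take v ∝ r_1 × r_2 = ((-1)·(-1) - (-1)·(-1), (-1)·(-1) - (-4)·(-1), (-4)·(-1) - (-1)·(-1)) = (0, -3, 3).
  Rescale (divide by 3; multiply by -1 so the first nonzero entry is positive): u = (0, 1, -1).
  ||u|| = √((0)² + (1)² + (-1)²) = √(2) ≈ 1.4142,  v_1 = u/||u|| ≈ (0, 0.7071, -0.7071) (||v_1|| = 1).

λ_1 = 7,  λ_2 = 5.7321,  λ_3 = 2.2679;  v_1 ≈ (0, 0.7071, -0.7071)


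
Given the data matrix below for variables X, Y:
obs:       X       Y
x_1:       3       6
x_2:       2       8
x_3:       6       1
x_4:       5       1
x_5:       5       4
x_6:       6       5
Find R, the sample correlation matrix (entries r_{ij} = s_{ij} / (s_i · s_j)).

Step 1 — column means:
  mean(X) = (3 + 2 + 6 + 5 + 5 + 6) / 6 = 27/6 = 4.5
  mean(Y) = (6 + 8 + 1 + 1 + 4 + 5) / 6 = 25/6 = 4.1667

Step 2 — sample variances and covariances s[i,j] = (1/(n-1)) · Σ_k (x_{k,i} - mean_i) · (x_{k,j} - mean_j), with n-1 = 5:
  s[X,X] = ((-1.5)·(-1.5) + (-2.5)·(-2.5) + (1.5)·(1.5) + (0.5)·(0.5) + (0.5)·(0.5) + (1.5)·(1.5)) / 5 = 13.5/5 = 2.7
  s[X,Y] = ((-1.5)·(1.8333) + (-2.5)·(3.8333) + (1.5)·(-3.1667) + (0.5)·(-3.1667) + (0.5)·(-0.1667) + (1.5)·(0.8333)) / 5 = -17.5/5 = -3.5
  s[Y,Y] = ((1.8333)·(1.8333) + (3.8333)·(3.8333) + (-3.1667)·(-3.1667) + (-3.1667)·(-3.1667) + (-0.1667)·(-0.1667) + (0.8333)·(0.8333)) / 5 = 38.8333/5 = 7.7667
  Sample standard deviations s_i = √(s[i,i]):
  s(X) = √(2.7) = 1.6432
  s(Y) = √(7.7667) = 2.7869

Step 3 — r_{ij} = s_{ij} / (s_i · s_j):
  r[X,X] = 1 (diagonal).
  r[X,Y] = -3.5 / (1.6432 · 2.7869) = -3.5 / 4.5793 = -0.7643
  r[Y,Y] = 1 (diagonal).

R is symmetric with unit diagonal. Assembling:

R = [[1, -0.7643],
 [-0.7643, 1]]


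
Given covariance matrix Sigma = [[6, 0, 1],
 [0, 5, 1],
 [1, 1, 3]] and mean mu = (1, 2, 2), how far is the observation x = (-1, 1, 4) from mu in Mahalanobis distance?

Step 1 — centre the observation: (x - mu) = (-2, -1, 2).

Step 2 — invert Sigma (cofactor / det for 3×3, or solve directly):
  Sigma^{-1} = [[0.1772, 0.0127, -0.0633],
 [0.0127, 0.2152, -0.0759],
 [-0.0633, -0.0759, 0.3797]].

Step 3 — form the quadratic (x - mu)^T · Sigma^{-1} · (x - mu):
  Sigma^{-1} · (x - mu) = (-0.4937, -0.3924, 0.962).
  (x - mu)^T · [Sigma^{-1} · (x - mu)] = (-2)·(-0.4937) + (-1)·(-0.3924) + (2)·(0.962) = 3.3038.

Step 4 — take square root: d = √(3.3038) ≈ 1.8176.

d(x, mu) = √(3.3038) ≈ 1.8176


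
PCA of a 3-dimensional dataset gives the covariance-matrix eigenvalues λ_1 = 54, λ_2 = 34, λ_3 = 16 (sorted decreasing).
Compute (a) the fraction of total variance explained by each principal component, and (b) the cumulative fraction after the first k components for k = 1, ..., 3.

Step 1 — total variance = trace(Sigma) = Σ λ_i = 54 + 34 + 16 = 104.

Step 2 — fraction explained by component i = λ_i / Σ λ:
  PC1: 54/104 = 0.5192
  PC2: 34/104 = 0.3269
  PC3: 16/104 = 0.1538

Step 3 — cumulative fraction after k components = (λ_1 + ... + λ_k) / Σ λ:
  k = 1: 54/104 = 0.5192
  k = 2: (54 + 34)/104 = 88/104 = 0.8462
  k = 3: (54 + 34 + 16)/104 = 104/104 = 1

Summary (fraction, with percent):

explained: PC1 0.5192 (51.92%), PC2 0.3269 (32.69%), PC3 0.1538 (15.38%);  cumulative: 0.5192, 0.8462, 1


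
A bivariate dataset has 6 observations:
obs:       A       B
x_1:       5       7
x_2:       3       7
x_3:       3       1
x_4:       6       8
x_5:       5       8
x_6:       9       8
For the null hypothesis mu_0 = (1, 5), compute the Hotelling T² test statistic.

Step 1 — sample mean vector:
  mean(A) = (5 + 3 + 3 + 6 + 5 + 9) / 6 = 31/6 = 5.1667
  mean(B) = (7 + 7 + 1 + 8 + 8 + 8) / 6 = 39/6 = 6.5
  x̄ = (5.1667, 6.5),  deviation x̄ - mu_0 = (5.1667, 6.5) - (1, 5) = (4.1667, 1.5).

Step 2 — sample covariance matrix, S[i,j] = (1/(n-1)) · Σ_k (x_{k,i} - mean_i) · (x_{k,j} - mean_j), divisor n-1 = 5:
  S[A,A] = ((-0.1667)·(-0.1667) + (-2.1667)·(-2.1667) + (-2.1667)·(-2.1667) + (0.8333)·(0.8333) + (-0.1667)·(-0.1667) + (3.8333)·(3.8333)) / 5 = 24.8333/5 = 4.9667
  S[A,B] = ((-0.1667)·(0.5) + (-2.1667)·(0.5) + (-2.1667)·(-5.5) + (0.8333)·(1.5) + (-0.1667)·(1.5) + (3.8333)·(1.5)) / 5 = 17.5/5 = 3.5
  S[B,B] = ((0.5)·(0.5) + (0.5)·(0.5) + (-5.5)·(-5.5) + (1.5)·(1.5) + (1.5)·(1.5) + (1.5)·(1.5)) / 5 = 37.5/5 = 7.5
  S = [[4.9667, 3.5],
 [3.5, 7.5]].

Step 3 — invert S. det(S) = 4.9667·7.5 - (3.5)² = 25.
  S^{-1} = (1/det) · [[d, -b], [-b, a]] = [[0.3, -0.14],
 [-0.14, 0.1987]].

Step 4 — quadratic form (x̄ - mu_0)^T · S^{-1} · (x̄ - mu_0):
  S^{-1} · (x̄ - mu_0) = (1.04, -0.2853),
  (x̄ - mu_0)^T · [...] = (4.1667)·(1.04) + (1.5)·(-0.2853) = 3.9053.

Step 5 — scale by n: T² = 6 · 3.9053 = 23.432.

T² ≈ 23.432


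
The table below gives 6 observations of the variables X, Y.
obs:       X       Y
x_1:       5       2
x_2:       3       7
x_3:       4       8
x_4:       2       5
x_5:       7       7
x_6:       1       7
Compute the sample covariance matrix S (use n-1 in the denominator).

Step 1 — column means:
  mean(X) = (5 + 3 + 4 + 2 + 7 + 1) / 6 = 22/6 = 3.6667
  mean(Y) = (2 + 7 + 8 + 5 + 7 + 7) / 6 = 36/6 = 6

Step 2 — sample covariance S[i,j] = (1/(n-1)) · Σ_k (x_{k,i} - mean_i) · (x_{k,j} - mean_j), with n-1 = 5.
  S[X,X] = ((1.3333)·(1.3333) + (-0.6667)·(-0.6667) + (0.3333)·(0.3333) + (-1.6667)·(-1.6667) + (3.3333)·(3.3333) + (-2.6667)·(-2.6667)) / 5 = 23.3333/5 = 4.6667
  S[X,Y] = ((1.3333)·(-4) + (-0.6667)·(1) + (0.3333)·(2) + (-1.6667)·(-1) + (3.3333)·(1) + (-2.6667)·(1)) / 5 = -3/5 = -0.6
  S[Y,Y] = ((-4)·(-4) + (1)·(1) + (2)·(2) + (-1)·(-1) + (1)·(1) + (1)·(1)) / 5 = 24/5 = 4.8

S is symmetric (S[j,i] = S[i,j]). Assembling:

S = [[4.6667, -0.6],
 [-0.6, 4.8]]


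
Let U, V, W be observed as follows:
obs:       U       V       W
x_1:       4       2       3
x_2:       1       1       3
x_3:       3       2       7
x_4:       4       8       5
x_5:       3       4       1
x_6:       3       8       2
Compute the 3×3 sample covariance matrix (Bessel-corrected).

Step 1 — column means:
  mean(U) = (4 + 1 + 3 + 4 + 3 + 3) / 6 = 18/6 = 3
  mean(V) = (2 + 1 + 2 + 8 + 4 + 8) / 6 = 25/6 = 4.1667
  mean(W) = (3 + 3 + 7 + 5 + 1 + 2) / 6 = 21/6 = 3.5

Step 2 — sample covariance S[i,j] = (1/(n-1)) · Σ_k (x_{k,i} - mean_i) · (x_{k,j} - mean_j), with n-1 = 5.
  S[U,U] = ((1)·(1) + (-2)·(-2) + (0)·(0) + (1)·(1) + (0)·(0) + (0)·(0)) / 5 = 6/5 = 1.2
  S[U,V] = ((1)·(-2.1667) + (-2)·(-3.1667) + (0)·(-2.1667) + (1)·(3.8333) + (0)·(-0.1667) + (0)·(3.8333)) / 5 = 8/5 = 1.6
  S[U,W] = ((1)·(-0.5) + (-2)·(-0.5) + (0)·(3.5) + (1)·(1.5) + (0)·(-2.5) + (0)·(-1.5)) / 5 = 2/5 = 0.4
  S[V,V] = ((-2.1667)·(-2.1667) + (-3.1667)·(-3.1667) + (-2.1667)·(-2.1667) + (3.8333)·(3.8333) + (-0.1667)·(-0.1667) + (3.8333)·(3.8333)) / 5 = 48.8333/5 = 9.7667
  S[V,W] = ((-2.1667)·(-0.5) + (-3.1667)·(-0.5) + (-2.1667)·(3.5) + (3.8333)·(1.5) + (-0.1667)·(-2.5) + (3.8333)·(-1.5)) / 5 = -4.5/5 = -0.9
  S[W,W] = ((-0.5)·(-0.5) + (-0.5)·(-0.5) + (3.5)·(3.5) + (1.5)·(1.5) + (-2.5)·(-2.5) + (-1.5)·(-1.5)) / 5 = 23.5/5 = 4.7

S is symmetric (S[j,i] = S[i,j]). Assembling:

S = [[1.2, 1.6, 0.4],
 [1.6, 9.7667, -0.9],
 [0.4, -0.9, 4.7]]


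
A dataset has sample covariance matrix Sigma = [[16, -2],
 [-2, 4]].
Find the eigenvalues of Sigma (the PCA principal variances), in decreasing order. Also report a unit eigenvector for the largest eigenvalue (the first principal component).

Step 1 — characteristic polynomial of 2×2 Sigma:
  det(Sigma - λI) = λ² - trace · λ + det = 0.
  trace = 16 + 4 = 20, det = 16·4 - (-2)² = 60.
Step 2 — discriminant:
  Δ = trace² - 4·det = 400 - 240 = 160.
Step 3 — eigenvalues:
  λ = (trace ± √Δ)/2 = (20 ± 12.6491)/2,
  λ_1 = 16.3246,  λ_2 = 3.6754.

Step 4 — unit eigenvector for λ_1: solve (Sigma - λ_1 I)v = 0. First row:
  (16 - 16.3246)·v_x + (-2)·v_y = 0, i.e. (-0.3246)·v_x + (-2)·v_y = 0,
  so v ∝ (b, λ_1 - a) = (-2, 0.3246); multiply by -1 so the first entry is positive: u = (2, -0.3246).
  ||u|| = √((2)² + (-0.3246)²) = √(4.1053) ≈ 2.0262,
  v_1 = u/||u|| ≈ (0.9871, -0.1602) (||v_1|| = 1).

λ_1 = 16.3246,  λ_2 = 3.6754;  v_1 ≈ (0.9871, -0.1602)


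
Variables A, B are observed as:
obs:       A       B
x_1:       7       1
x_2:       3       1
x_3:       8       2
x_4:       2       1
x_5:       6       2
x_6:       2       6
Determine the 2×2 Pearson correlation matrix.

Step 1 — column means:
  mean(A) = (7 + 3 + 8 + 2 + 6 + 2) / 6 = 28/6 = 4.6667
  mean(B) = (1 + 1 + 2 + 1 + 2 + 6) / 6 = 13/6 = 2.1667

Step 2 — sample variances and covariances s[i,j] = (1/(n-1)) · Σ_k (x_{k,i} - mean_i) · (x_{k,j} - mean_j), with n-1 = 5:
  s[A,A] = ((2.3333)·(2.3333) + (-1.6667)·(-1.6667) + (3.3333)·(3.3333) + (-2.6667)·(-2.6667) + (1.3333)·(1.3333) + (-2.6667)·(-2.6667)) / 5 = 35.3333/5 = 7.0667
  s[A,B] = ((2.3333)·(-1.1667) + (-1.6667)·(-1.1667) + (3.3333)·(-0.1667) + (-2.6667)·(-1.1667) + (1.3333)·(-0.1667) + (-2.6667)·(3.8333)) / 5 = -8.6667/5 = -1.7333
  s[B,B] = ((-1.1667)·(-1.1667) + (-1.1667)·(-1.1667) + (-0.1667)·(-0.1667) + (-1.1667)·(-1.1667) + (-0.1667)·(-0.1667) + (3.8333)·(3.8333)) / 5 = 18.8333/5 = 3.7667
  Sample standard deviations s_i = √(s[i,i]):
  s(A) = √(7.0667) = 2.6583
  s(B) = √(3.7667) = 1.9408

Step 3 — r_{ij} = s_{ij} / (s_i · s_j):
  r[A,A] = 1 (diagonal).
  r[A,B] = -1.7333 / (2.6583 · 1.9408) = -1.7333 / 5.1592 = -0.336
  r[B,B] = 1 (diagonal).

R is symmetric with unit diagonal. Assembling:

R = [[1, -0.336],
 [-0.336, 1]]


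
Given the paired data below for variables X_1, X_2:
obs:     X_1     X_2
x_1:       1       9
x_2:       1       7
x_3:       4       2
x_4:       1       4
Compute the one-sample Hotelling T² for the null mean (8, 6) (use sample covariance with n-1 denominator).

Step 1 — sample mean vector:
  mean(X_1) = (1 + 1 + 4 + 1) / 4 = 7/4 = 1.75
  mean(X_2) = (9 + 7 + 2 + 4) / 4 = 22/4 = 5.5
  x̄ = (1.75, 5.5),  deviation x̄ - mu_0 = (1.75, 5.5) - (8, 6) = (-6.25, -0.5).

Step 2 — sample covariance matrix, S[i,j] = (1/(n-1)) · Σ_k (x_{k,i} - mean_i) · (x_{k,j} - mean_j), divisor n-1 = 3:
  S[X_1,X_1] = ((-0.75)·(-0.75) + (-0.75)·(-0.75) + (2.25)·(2.25) + (-0.75)·(-0.75)) / 3 = 6.75/3 = 2.25
  S[X_1,X_2] = ((-0.75)·(3.5) + (-0.75)·(1.5) + (2.25)·(-3.5) + (-0.75)·(-1.5)) / 3 = -10.5/3 = -3.5
  S[X_2,X_2] = ((3.5)·(3.5) + (1.5)·(1.5) + (-3.5)·(-3.5) + (-1.5)·(-1.5)) / 3 = 29/3 = 9.6667
  S = [[2.25, -3.5],
 [-3.5, 9.6667]].

Step 3 — invert S. det(S) = 2.25·9.6667 - (-3.5)² = 9.5.
  S^{-1} = (1/det) · [[d, -b], [-b, a]] = [[1.0175, 0.3684],
 [0.3684, 0.2368]].

Step 4 — quadratic form (x̄ - mu_0)^T · S^{-1} · (x̄ - mu_0):
  S^{-1} · (x̄ - mu_0) = (-6.5439, -2.4211),
  (x̄ - mu_0)^T · [...] = (-6.25)·(-6.5439) + (-0.5)·(-2.4211) = 42.1096.

Step 5 — scale by n: T² = 4 · 42.1096 = 168.4386.

T² ≈ 168.4386
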